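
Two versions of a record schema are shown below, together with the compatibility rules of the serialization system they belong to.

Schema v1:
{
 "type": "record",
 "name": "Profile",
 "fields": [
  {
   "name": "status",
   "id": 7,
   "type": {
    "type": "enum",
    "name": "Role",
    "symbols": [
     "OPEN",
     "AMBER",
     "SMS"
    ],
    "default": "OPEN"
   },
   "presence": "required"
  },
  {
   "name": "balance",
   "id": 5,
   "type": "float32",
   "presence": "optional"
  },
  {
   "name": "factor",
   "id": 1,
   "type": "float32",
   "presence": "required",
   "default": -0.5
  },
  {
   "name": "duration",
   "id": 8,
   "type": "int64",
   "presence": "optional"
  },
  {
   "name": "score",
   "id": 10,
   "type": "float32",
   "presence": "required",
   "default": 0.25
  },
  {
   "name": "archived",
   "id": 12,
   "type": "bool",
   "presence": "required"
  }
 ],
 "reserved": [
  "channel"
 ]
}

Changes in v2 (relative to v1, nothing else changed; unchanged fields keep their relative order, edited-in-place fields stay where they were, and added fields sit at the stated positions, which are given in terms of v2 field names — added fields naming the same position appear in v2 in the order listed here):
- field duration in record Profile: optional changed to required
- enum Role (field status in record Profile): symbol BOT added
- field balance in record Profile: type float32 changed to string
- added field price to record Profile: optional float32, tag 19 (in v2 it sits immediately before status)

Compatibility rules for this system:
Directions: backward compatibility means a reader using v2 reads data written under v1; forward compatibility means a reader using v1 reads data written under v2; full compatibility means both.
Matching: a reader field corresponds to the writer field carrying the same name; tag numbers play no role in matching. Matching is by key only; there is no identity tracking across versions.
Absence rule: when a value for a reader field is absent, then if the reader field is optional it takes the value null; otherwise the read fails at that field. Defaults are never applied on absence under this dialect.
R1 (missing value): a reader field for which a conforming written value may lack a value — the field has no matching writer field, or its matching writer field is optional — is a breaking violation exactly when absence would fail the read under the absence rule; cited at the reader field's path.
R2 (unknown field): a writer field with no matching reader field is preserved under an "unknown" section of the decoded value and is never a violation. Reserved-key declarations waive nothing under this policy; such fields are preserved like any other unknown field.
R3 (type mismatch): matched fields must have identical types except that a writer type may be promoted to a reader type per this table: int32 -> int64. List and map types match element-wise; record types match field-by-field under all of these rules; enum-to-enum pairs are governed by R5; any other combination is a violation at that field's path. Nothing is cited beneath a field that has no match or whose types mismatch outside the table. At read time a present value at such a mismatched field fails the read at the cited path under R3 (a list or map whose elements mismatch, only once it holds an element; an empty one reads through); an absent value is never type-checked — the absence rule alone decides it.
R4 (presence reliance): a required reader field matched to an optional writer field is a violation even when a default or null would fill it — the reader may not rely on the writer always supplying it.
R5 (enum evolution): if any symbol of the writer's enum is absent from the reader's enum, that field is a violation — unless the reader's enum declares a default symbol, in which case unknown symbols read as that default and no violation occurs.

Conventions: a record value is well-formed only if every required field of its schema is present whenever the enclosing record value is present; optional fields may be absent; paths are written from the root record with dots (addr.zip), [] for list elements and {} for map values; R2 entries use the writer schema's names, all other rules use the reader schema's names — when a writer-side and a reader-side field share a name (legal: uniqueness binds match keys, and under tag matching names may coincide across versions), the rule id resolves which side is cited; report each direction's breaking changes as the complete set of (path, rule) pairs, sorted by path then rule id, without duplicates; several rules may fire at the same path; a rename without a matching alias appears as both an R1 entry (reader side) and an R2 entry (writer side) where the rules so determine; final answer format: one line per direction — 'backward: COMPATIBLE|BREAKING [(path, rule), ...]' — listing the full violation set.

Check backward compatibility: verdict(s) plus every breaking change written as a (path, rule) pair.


backward: BREAKING [(balance, R3), (duration, R1), (duration, R4)]

the writer's type comes first in each Profile pair
backward analysis of Profile with v2 as reader and v1 as writer:
  price: no writer match
  status: Role -> Role, writer required; from status
  balance: float32 -> string, writer optional; from balance
  factor: float32 -> float32, writer required; from factor
  duration: int64 -> int64, writer optional; from duration
  score: float32 -> float32, writer required; from score
  archived: bool -> bool, writer required; from archived
  breaking: (balance, R3)
  breaking: (duration, R1)
  breaking: (duration, R4)
  => backward verdict for Profile: BREAKING, 3 violation(s)
checking off the Profile differences that do not matter here:
  enum Role (field status in record Profile): symbol BOT added -> no rule fires on it in Profile's dialect; the asked verdict holds
  added field price to record Profile: optional float32, tag 19 (in v2 it sits immediately before status) -> no rule fires on it in Profile's dialect; the asked verdict holds


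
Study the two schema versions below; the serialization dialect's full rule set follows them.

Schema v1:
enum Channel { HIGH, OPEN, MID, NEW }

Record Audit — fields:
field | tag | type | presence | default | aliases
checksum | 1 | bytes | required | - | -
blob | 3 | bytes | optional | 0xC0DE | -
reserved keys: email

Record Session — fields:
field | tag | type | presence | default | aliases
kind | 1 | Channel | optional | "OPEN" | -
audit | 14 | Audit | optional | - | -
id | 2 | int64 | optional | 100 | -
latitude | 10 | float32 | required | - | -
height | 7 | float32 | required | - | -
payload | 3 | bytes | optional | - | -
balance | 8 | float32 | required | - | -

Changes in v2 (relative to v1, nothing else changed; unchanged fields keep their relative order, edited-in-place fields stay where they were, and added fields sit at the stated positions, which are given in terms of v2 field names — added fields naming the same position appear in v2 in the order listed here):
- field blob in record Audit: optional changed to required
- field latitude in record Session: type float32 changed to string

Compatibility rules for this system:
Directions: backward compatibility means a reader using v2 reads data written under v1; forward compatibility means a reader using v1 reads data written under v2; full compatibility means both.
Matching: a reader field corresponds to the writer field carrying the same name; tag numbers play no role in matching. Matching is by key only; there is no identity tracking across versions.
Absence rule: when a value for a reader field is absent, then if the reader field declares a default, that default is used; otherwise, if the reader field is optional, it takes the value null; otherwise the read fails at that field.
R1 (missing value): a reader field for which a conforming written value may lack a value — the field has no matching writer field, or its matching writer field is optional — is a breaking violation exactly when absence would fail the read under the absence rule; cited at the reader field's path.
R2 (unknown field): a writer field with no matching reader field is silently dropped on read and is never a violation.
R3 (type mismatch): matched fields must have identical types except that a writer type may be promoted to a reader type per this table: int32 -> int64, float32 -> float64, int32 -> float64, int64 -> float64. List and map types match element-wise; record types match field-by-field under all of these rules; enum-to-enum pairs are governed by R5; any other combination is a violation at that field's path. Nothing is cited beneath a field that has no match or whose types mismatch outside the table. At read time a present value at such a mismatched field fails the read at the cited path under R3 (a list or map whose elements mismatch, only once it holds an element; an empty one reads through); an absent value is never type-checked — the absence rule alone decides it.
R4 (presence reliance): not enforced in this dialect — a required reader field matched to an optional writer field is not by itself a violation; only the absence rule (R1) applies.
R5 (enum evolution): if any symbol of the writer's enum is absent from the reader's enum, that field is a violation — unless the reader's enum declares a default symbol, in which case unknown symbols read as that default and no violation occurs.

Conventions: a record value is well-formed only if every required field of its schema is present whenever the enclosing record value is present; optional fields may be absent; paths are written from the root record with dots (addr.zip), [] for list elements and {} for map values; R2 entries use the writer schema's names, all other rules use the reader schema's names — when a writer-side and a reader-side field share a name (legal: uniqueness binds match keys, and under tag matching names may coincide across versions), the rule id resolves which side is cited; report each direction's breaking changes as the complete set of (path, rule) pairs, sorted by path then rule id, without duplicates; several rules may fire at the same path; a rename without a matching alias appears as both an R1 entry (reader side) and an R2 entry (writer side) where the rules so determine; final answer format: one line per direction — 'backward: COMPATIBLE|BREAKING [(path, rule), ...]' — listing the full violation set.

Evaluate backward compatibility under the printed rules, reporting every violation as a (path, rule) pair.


backward: BREAKING [(latitude, R3)]

the writer's type comes first in each Session pair
backward on Session — v2 reading data written by v1:
  kind <- kind (Channel -> Channel, writer optional)
  audit <- audit (Audit -> Audit, writer optional)
  id <- id (int64 -> int64, writer optional)
  latitude <- latitude (float32 -> string, writer required)
  height <- height (float32 -> float32, writer required)
  payload <- payload (bytes -> bytes, writer optional)
  balance <- balance (float32 -> float32, writer required)
  audit.checksum <- audit.checksum (bytes -> bytes, writer required)
  audit.blob <- audit.blob (bytes -> bytes, writer optional)
  breaking: (latitude, R3)
  => backward verdict for Session: BREAKING, 1 violation(s)
checking off the Session differences that do not matter here:
  field blob in record Audit: optional changed to required -> no rule fires on it in Session's dialect; the asked verdict holds


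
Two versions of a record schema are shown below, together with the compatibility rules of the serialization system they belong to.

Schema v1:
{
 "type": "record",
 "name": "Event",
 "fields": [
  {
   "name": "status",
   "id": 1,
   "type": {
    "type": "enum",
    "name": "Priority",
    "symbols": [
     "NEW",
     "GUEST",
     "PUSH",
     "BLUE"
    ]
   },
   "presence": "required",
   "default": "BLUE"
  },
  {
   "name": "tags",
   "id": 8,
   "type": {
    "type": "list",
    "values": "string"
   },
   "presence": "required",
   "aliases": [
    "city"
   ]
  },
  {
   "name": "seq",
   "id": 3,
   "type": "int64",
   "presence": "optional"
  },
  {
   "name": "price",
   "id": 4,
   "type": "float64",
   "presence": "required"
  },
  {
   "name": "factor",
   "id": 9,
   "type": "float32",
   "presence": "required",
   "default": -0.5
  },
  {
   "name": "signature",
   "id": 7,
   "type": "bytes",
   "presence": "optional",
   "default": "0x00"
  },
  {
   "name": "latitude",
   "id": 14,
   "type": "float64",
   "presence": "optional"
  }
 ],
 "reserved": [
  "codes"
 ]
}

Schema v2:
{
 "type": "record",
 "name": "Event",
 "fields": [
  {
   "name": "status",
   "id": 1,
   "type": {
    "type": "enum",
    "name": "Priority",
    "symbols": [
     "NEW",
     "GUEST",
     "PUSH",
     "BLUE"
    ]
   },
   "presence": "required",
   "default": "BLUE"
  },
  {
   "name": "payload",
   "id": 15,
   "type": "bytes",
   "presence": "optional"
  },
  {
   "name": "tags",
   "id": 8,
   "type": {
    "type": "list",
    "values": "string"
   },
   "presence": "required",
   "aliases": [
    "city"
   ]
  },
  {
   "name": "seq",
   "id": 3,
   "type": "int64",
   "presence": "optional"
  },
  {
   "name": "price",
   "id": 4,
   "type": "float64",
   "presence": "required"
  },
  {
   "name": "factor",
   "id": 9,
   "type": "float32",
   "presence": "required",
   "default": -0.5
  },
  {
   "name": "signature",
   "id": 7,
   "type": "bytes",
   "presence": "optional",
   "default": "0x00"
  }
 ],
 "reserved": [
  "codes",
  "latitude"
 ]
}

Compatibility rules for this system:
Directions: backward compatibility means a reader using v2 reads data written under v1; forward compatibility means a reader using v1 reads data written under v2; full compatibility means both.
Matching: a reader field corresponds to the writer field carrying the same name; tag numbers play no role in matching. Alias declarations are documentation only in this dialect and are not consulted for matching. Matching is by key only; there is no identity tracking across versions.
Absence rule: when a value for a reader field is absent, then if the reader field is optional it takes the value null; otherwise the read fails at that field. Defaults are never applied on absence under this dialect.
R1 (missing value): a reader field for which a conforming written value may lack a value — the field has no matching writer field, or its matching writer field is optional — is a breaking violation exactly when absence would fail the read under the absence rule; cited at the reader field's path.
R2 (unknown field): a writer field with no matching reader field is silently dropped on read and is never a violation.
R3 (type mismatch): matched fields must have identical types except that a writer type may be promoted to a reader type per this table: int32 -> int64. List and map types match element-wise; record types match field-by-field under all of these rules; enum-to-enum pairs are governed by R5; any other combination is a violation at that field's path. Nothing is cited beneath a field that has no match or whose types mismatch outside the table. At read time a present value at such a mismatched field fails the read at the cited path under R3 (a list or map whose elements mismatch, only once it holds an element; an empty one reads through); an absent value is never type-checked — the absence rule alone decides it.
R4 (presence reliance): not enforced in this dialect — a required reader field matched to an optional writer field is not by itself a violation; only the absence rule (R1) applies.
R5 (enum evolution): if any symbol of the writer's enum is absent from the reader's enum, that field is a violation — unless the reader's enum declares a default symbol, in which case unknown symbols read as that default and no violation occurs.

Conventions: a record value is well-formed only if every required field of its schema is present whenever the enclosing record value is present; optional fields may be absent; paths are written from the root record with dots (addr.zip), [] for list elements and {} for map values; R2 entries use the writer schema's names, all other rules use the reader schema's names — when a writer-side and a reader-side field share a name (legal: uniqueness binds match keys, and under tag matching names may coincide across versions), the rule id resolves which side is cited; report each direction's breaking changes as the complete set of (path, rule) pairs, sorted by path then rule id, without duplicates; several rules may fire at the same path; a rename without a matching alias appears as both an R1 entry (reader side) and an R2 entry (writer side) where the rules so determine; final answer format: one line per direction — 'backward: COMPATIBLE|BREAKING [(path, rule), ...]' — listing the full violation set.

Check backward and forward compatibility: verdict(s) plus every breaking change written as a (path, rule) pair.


backward: COMPATIBLE []; forward: COMPATIBLE []

arrows below run writer -> reader for Event
backward for Event (reader v2, writer v1):
  Priority -> Priority, writer required: status aligns to status
  payload has no writer counterpart
  list<string> -> list<string>, writer required: tags aligns to tags
  int64 -> int64, writer optional: seq aligns to seq
  float64 -> float64, writer required: price aligns to price
  float32 -> float32, writer required: factor aligns to factor
  bytes -> bytes, writer optional: signature aligns to signature
  writer latitude: unknown to reader
  => backward verdict for Event: COMPATIBLE, no violations
forward for Event (reader v1, writer v2):
  Priority -> Priority, writer required: status aligns to status
  list<string> -> list<string>, writer required: tags aligns to tags
  int64 -> int64, writer optional: seq aligns to seq
  float64 -> float64, writer required: price aligns to price
  float32 -> float32, writer required: factor aligns to factor
  bytes -> bytes, writer optional: signature aligns to signature
  latitude has no writer counterpart
  writer payload: unknown to reader
  => forward verdict for Event: COMPATIBLE, no violations


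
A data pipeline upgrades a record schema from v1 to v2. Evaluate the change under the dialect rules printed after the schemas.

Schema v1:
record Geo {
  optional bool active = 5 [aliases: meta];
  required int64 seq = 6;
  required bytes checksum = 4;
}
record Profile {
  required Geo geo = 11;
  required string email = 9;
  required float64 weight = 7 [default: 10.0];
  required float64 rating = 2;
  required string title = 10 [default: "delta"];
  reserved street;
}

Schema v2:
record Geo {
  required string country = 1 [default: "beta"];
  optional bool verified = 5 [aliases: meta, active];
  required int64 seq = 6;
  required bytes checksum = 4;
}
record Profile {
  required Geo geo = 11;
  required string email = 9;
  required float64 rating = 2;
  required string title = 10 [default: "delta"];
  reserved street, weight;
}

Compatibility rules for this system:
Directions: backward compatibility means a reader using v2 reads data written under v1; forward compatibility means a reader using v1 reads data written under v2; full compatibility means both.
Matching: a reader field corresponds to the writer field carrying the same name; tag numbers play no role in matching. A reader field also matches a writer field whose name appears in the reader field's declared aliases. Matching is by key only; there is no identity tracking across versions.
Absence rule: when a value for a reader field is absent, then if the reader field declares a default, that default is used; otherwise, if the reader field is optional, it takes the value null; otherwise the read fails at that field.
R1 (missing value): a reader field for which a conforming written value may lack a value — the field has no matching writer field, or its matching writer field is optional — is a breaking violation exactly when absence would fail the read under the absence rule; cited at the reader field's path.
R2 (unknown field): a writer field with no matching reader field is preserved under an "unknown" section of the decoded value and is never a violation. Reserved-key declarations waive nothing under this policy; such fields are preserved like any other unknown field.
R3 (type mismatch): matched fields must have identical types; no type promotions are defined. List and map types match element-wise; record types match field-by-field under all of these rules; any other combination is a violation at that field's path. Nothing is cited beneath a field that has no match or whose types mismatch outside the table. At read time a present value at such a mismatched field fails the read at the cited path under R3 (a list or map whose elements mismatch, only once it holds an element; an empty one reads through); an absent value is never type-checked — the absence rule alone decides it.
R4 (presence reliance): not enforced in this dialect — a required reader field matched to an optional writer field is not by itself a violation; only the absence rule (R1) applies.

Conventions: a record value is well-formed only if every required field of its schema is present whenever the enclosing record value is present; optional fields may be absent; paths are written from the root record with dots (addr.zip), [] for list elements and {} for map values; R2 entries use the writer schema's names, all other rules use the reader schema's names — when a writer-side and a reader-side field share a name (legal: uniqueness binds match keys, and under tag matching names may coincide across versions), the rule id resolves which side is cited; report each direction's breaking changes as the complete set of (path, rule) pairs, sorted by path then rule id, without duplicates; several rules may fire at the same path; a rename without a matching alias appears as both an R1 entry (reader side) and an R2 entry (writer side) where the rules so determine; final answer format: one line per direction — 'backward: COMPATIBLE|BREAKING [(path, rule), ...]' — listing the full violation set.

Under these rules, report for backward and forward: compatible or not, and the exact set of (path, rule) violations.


backward: COMPATIBLE []; forward: COMPATIBLE []

the writer's type comes first in each Profile pair
backward for Profile (reader v2, writer v1):
  geo <- geo (Geo -> Geo, writer required)
  email <- email (string -> string, writer required)
  rating <- rating (float64 -> float64, writer required)
  title <- title (string -> string, writer required)
  writer weight: unknown to reader
  geo.country: no writer match
  geo.verified <- geo.active (bool -> bool, writer optional)
  geo.seq <- geo.seq (int64 -> int64, writer required)
  geo.checksum <- geo.checksum (bytes -> bytes, writer required)
  => backward: COMPATIBLE
forward for Profile (reader v1, writer v2):
  geo <- geo (Geo -> Geo, writer required)
  email <- email (string -> string, writer required)
  weight: no writer match
  rating <- rating (float64 -> float64, writer required)
  title <- title (string -> string, writer required)
  geo.active: no writer match
  geo.seq <- geo.seq (int64 -> int64, writer required)
  geo.checksum <- geo.checksum (bytes -> bytes, writer required)
  writer geo.country: unknown to reader
  writer geo.verified: unknown to reader
  => forward: COMPATIBLE


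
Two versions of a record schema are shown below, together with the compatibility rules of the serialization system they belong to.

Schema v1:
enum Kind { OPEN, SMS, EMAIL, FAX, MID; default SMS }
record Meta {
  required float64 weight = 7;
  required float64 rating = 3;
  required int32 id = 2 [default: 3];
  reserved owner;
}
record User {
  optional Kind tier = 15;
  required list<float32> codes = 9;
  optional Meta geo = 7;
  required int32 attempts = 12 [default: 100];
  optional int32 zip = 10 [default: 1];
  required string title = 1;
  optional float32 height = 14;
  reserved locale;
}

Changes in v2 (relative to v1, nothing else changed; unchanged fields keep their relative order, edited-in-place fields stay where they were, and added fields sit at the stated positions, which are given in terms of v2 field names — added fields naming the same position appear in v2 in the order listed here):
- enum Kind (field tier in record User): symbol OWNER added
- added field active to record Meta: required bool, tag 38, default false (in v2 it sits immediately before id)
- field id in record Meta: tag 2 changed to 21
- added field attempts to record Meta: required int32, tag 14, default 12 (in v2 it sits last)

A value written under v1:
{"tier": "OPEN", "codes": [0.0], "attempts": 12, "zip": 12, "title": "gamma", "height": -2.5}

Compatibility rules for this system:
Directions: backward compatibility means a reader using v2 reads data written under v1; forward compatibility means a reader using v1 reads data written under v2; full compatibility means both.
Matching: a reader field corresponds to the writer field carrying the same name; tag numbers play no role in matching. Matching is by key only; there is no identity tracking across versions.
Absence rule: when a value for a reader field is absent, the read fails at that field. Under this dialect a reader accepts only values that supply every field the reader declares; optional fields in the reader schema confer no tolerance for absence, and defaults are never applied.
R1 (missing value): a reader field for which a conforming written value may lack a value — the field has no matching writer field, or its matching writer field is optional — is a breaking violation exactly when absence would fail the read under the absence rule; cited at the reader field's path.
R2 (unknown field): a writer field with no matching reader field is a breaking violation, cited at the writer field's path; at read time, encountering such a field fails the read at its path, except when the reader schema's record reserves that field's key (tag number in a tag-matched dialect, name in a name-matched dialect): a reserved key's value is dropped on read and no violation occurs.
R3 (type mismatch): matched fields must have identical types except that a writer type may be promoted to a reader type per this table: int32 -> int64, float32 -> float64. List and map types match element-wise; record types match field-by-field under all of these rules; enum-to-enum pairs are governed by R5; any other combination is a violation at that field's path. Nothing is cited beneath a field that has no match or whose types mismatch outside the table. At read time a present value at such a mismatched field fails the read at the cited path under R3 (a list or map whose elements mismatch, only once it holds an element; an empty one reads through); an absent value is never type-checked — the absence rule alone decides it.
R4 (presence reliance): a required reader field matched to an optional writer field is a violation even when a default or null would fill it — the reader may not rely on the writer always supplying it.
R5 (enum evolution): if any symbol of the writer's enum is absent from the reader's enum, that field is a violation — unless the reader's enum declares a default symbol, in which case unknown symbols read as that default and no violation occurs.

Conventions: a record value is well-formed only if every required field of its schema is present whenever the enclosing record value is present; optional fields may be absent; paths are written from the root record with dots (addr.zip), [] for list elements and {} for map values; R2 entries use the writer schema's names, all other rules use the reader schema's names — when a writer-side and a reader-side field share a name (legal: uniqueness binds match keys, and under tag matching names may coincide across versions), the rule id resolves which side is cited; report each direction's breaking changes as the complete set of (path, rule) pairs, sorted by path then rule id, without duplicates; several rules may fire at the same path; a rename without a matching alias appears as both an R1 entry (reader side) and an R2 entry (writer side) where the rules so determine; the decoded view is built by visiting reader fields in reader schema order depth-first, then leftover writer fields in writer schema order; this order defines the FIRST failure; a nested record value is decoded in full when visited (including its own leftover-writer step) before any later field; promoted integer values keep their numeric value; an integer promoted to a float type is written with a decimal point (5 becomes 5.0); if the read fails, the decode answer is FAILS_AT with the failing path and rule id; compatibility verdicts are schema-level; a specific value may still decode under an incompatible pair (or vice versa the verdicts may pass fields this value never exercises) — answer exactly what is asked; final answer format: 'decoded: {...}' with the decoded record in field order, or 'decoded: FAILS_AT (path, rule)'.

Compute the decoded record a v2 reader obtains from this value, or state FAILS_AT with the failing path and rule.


in User below, arrows point writer -> reader
decode (reader v2):
  tier := "OPEN"
  codes := [0.0]
  read fails at geo under R1 (no fill)
  => FAILS_AT (geo, R1)
ruling out the remaining User differences:
  enum Kind (field tier in record User): symbol OWNER added -> no rule fires on it and the decoded User view is identical with or without it
  added field attempts to record Meta: required int32, tag 14, default 12 (in v2 it sits last) -> matters for User compatibility verdicts, not for this value's decode
  field id in record Meta: tag 2 changed to 21 -> no rule fires on it and the decoded User view is identical with or without it
  added field active to record Meta: required bool, tag 38, default false (in v2 it sits immediately before id) -> matters for User compatibility verdicts, not for this value's decode

decoded: FAILS_AT (geo, R1)


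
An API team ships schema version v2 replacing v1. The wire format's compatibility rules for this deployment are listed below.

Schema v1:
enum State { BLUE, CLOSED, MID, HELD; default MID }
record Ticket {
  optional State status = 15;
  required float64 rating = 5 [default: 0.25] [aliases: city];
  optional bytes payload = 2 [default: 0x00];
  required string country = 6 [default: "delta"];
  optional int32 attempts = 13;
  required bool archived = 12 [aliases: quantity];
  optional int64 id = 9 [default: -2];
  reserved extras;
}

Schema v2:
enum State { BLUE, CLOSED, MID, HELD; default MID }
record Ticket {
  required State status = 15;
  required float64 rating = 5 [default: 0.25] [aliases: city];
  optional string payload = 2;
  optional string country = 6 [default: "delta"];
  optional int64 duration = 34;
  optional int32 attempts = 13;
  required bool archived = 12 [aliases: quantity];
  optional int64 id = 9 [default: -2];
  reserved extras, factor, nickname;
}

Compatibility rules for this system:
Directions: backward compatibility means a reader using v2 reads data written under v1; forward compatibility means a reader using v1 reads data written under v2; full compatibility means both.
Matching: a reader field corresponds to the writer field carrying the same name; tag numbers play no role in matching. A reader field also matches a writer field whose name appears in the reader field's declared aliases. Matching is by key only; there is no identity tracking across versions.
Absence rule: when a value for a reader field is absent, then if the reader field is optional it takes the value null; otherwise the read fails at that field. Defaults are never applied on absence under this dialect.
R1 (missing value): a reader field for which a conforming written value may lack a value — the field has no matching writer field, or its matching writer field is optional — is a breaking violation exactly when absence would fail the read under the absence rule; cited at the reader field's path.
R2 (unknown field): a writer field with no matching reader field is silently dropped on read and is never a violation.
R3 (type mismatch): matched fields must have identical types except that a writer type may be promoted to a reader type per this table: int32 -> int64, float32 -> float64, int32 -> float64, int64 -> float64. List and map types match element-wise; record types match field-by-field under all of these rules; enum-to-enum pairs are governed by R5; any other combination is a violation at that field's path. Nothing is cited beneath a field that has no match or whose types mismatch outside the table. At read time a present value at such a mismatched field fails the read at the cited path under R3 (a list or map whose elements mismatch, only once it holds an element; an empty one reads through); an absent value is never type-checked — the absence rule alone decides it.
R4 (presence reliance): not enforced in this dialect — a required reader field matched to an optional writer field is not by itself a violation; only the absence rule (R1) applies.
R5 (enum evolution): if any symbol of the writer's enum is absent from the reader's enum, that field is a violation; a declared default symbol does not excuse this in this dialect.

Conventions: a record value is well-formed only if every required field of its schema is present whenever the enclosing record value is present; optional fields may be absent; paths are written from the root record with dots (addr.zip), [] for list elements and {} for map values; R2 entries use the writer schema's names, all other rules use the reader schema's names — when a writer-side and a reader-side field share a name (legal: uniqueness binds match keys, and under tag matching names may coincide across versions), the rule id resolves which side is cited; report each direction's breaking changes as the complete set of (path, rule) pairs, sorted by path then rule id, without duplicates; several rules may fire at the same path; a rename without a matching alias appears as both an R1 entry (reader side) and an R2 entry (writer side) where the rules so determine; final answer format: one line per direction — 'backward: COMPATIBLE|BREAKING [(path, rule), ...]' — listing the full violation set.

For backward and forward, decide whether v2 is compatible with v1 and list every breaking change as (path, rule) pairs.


each type pair in Ticket: writer, then reader
backward for Ticket (reader v2, writer v1):
  status <- status (State -> State, writer optional)
  rating <- rating (float64 -> float64, writer required)
  payload <- payload (bytes -> string, writer optional)
  country <- country (string -> string, writer required)
  no writer field matches reader duration
  attempts <- attempts (int32 -> int32, writer optional)
  archived <- archived (bool -> bool, writer required)
  id <- id (int64 -> int64, writer optional)
  breaking: (payload, R3)
  breaking: (status, R1)
  => backward verdict for Ticket: BREAKING, 2 violation(s)
forward for Ticket (reader v1, writer v2):
  status <- status (State -> State, writer required)
  rating <- rating (float64 -> float64, writer required)
  payload <- payload (string -> bytes, writer optional)
  country <- country (string -> string, writer optional)
  attempts <- attempts (int32 -> int32, writer optional)
  archived <- archived (bool -> bool, writer required)
  id <- id (int64 -> int64, writer optional)
  writer field duration has no reader counterpart
  breaking: (country, R1)
  breaking: (payload, R3)
  => forward verdict for Ticket: BREAKING, 2 violation(s)

backward: BREAKING [(payload, R3), (status, R1)]; forward: BREAKING [(country, R1), (payload, R3)]


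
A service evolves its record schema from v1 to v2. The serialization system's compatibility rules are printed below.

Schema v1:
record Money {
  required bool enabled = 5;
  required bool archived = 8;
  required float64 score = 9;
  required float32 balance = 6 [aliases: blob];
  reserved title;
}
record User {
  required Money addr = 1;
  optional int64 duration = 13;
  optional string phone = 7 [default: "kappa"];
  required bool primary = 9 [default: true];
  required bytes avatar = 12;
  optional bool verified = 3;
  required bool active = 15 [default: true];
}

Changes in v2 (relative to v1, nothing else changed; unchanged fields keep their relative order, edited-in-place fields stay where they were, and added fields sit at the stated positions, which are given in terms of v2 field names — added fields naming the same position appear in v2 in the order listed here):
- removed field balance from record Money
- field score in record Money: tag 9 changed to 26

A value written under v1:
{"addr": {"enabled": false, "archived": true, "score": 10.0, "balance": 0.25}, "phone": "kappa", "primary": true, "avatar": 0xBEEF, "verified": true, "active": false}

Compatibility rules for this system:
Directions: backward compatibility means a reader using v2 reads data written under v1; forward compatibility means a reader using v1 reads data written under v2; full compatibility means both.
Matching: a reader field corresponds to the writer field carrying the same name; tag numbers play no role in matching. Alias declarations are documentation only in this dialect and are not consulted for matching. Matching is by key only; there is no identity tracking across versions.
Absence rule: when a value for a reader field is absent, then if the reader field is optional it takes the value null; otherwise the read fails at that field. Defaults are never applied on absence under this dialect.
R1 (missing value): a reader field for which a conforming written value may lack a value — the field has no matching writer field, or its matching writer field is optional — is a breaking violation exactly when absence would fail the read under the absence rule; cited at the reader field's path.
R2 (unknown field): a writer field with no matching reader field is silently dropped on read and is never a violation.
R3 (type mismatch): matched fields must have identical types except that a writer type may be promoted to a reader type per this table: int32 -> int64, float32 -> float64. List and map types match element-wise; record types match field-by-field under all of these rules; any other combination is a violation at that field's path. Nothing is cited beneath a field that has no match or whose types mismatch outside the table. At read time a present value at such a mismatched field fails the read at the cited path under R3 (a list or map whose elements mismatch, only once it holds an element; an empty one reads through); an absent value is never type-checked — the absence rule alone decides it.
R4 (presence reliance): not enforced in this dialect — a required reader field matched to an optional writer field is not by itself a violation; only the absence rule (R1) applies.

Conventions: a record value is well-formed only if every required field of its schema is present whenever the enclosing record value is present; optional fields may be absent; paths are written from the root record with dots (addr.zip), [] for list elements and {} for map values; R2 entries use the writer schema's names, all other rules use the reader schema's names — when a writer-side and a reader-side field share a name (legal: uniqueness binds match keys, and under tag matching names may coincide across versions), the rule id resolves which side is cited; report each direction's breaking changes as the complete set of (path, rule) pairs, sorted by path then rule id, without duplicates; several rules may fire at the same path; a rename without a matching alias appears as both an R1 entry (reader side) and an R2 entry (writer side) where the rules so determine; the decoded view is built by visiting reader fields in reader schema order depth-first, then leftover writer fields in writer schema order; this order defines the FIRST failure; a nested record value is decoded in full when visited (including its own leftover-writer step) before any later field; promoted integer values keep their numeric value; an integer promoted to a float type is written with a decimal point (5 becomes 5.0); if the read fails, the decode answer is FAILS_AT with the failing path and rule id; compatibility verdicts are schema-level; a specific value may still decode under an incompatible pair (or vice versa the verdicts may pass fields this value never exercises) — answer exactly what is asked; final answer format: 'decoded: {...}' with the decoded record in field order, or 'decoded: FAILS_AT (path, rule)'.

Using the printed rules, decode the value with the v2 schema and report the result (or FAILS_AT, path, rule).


arrows below run writer -> reader for User
decode walk for User under reader schema v2:
  addr.enabled := false
  addr.archived := true
  addr.score := 10.0
  writer addr.balance: unknown -> dropped
  duration := null (absent, optional -> null)
  phone := "kappa"
  primary := true
  avatar := 0xBEEF
  verified := true
  active := false
  => decoded: {"addr": {"enabled": false, "archived": true, "score": 10.0}, "duration": null, "phone": "kappa", "primary": true, "avatar": 0xBEEF, "verified": true, "active": false}
remaining User differences; none change what is asked:
  field score in record Money: tag 9 changed to 26 -> inert under this dialect — no rule fires on User and the result does not move

decoded: {"addr": {"enabled": false, "archived": true, "score": 10.0}, "duration": null, "phone": "kappa", "primary": true, "avatar": 0xBEEF, "verified": true, "active": false}
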